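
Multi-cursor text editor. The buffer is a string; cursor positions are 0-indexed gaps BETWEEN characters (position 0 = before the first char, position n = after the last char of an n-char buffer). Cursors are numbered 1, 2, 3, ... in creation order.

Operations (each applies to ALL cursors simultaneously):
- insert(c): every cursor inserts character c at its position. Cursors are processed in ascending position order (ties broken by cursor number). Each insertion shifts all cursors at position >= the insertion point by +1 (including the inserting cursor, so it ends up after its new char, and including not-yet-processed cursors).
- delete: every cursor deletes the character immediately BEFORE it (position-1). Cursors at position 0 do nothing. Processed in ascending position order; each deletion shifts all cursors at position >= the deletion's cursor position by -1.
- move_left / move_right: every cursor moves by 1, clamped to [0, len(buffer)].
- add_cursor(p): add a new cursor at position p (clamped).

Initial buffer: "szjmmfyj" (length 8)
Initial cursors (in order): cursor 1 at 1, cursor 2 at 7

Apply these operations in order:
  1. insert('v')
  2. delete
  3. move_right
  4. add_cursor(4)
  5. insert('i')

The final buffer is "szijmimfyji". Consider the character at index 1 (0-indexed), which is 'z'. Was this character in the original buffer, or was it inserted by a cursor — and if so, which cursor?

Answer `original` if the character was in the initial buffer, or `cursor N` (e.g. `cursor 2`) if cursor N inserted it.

Answer: original

Derivation:
After op 1 (insert('v')): buffer="svzjmmfyvj" (len 10), cursors c1@2 c2@9, authorship .1......2.
After op 2 (delete): buffer="szjmmfyj" (len 8), cursors c1@1 c2@7, authorship ........
After op 3 (move_right): buffer="szjmmfyj" (len 8), cursors c1@2 c2@8, authorship ........
After op 4 (add_cursor(4)): buffer="szjmmfyj" (len 8), cursors c1@2 c3@4 c2@8, authorship ........
After op 5 (insert('i')): buffer="szijmimfyji" (len 11), cursors c1@3 c3@6 c2@11, authorship ..1..3....2
Authorship (.=original, N=cursor N): . . 1 . . 3 . . . . 2
Index 1: author = original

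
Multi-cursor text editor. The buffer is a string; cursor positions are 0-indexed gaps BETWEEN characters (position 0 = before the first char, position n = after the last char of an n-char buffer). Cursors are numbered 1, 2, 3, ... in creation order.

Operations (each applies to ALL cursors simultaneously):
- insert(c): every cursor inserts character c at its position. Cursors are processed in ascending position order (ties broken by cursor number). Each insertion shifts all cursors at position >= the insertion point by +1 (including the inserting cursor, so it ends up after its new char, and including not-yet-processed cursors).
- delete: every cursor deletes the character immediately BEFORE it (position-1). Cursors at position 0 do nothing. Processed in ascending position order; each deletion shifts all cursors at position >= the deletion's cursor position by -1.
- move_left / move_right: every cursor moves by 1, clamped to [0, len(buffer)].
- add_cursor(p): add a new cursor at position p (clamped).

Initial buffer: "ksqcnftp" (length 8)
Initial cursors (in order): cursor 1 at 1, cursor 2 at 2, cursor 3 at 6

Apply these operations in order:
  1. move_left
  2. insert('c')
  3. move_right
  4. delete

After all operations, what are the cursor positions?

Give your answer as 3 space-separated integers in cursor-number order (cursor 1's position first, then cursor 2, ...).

After op 1 (move_left): buffer="ksqcnftp" (len 8), cursors c1@0 c2@1 c3@5, authorship ........
After op 2 (insert('c')): buffer="ckcsqcncftp" (len 11), cursors c1@1 c2@3 c3@8, authorship 1.2....3...
After op 3 (move_right): buffer="ckcsqcncftp" (len 11), cursors c1@2 c2@4 c3@9, authorship 1.2....3...
After op 4 (delete): buffer="ccqcnctp" (len 8), cursors c1@1 c2@2 c3@6, authorship 12...3..

Answer: 1 2 6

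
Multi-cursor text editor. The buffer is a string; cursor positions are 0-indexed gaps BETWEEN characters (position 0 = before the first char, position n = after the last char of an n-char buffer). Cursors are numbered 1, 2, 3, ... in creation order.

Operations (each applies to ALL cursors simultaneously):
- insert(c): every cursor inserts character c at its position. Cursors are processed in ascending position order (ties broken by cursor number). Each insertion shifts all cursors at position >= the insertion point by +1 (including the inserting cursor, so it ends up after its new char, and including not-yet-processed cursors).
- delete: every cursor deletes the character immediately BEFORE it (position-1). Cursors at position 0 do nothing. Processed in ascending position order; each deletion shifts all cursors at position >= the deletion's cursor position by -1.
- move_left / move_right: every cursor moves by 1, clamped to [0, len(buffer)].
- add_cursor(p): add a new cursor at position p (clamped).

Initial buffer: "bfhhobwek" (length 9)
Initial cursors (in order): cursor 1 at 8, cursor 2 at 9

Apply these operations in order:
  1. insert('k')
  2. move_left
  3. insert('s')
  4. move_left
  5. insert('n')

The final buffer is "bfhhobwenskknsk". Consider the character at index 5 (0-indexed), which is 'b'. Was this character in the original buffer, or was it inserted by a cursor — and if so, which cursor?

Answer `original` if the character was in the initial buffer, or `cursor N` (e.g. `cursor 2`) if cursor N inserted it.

After op 1 (insert('k')): buffer="bfhhobwekkk" (len 11), cursors c1@9 c2@11, authorship ........1.2
After op 2 (move_left): buffer="bfhhobwekkk" (len 11), cursors c1@8 c2@10, authorship ........1.2
After op 3 (insert('s')): buffer="bfhhobweskksk" (len 13), cursors c1@9 c2@12, authorship ........11.22
After op 4 (move_left): buffer="bfhhobweskksk" (len 13), cursors c1@8 c2@11, authorship ........11.22
After op 5 (insert('n')): buffer="bfhhobwenskknsk" (len 15), cursors c1@9 c2@13, authorship ........111.222
Authorship (.=original, N=cursor N): . . . . . . . . 1 1 1 . 2 2 2
Index 5: author = original

Answer: original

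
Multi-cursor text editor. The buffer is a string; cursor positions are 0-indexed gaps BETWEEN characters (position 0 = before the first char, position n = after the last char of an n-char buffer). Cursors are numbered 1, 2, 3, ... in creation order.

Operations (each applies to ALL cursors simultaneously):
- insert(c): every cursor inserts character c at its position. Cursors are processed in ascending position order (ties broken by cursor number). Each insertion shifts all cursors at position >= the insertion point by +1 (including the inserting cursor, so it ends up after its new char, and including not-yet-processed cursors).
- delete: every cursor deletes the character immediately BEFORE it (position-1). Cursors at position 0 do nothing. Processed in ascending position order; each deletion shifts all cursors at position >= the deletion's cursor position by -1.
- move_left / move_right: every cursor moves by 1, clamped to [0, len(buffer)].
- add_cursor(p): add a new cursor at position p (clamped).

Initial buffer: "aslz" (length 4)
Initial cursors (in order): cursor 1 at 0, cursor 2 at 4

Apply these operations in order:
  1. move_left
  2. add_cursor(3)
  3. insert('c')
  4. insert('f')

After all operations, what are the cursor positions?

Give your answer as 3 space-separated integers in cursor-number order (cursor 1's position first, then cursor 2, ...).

After op 1 (move_left): buffer="aslz" (len 4), cursors c1@0 c2@3, authorship ....
After op 2 (add_cursor(3)): buffer="aslz" (len 4), cursors c1@0 c2@3 c3@3, authorship ....
After op 3 (insert('c')): buffer="caslccz" (len 7), cursors c1@1 c2@6 c3@6, authorship 1...23.
After op 4 (insert('f')): buffer="cfaslccffz" (len 10), cursors c1@2 c2@9 c3@9, authorship 11...2323.

Answer: 2 9 9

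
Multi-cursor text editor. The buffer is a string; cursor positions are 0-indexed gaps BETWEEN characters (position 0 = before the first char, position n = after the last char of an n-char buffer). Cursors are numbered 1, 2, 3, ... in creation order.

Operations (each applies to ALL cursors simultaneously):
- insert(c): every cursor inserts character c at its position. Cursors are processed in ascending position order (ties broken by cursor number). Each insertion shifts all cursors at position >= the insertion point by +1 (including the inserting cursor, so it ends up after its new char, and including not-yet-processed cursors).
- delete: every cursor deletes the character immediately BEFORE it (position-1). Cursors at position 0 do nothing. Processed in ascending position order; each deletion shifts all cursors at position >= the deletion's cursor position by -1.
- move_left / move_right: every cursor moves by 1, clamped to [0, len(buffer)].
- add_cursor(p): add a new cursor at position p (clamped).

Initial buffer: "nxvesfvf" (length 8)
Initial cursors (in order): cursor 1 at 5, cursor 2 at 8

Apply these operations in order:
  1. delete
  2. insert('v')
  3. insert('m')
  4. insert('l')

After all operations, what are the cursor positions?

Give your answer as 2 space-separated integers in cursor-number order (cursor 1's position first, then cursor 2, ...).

Answer: 7 12

Derivation:
After op 1 (delete): buffer="nxvefv" (len 6), cursors c1@4 c2@6, authorship ......
After op 2 (insert('v')): buffer="nxvevfvv" (len 8), cursors c1@5 c2@8, authorship ....1..2
After op 3 (insert('m')): buffer="nxvevmfvvm" (len 10), cursors c1@6 c2@10, authorship ....11..22
After op 4 (insert('l')): buffer="nxvevmlfvvml" (len 12), cursors c1@7 c2@12, authorship ....111..222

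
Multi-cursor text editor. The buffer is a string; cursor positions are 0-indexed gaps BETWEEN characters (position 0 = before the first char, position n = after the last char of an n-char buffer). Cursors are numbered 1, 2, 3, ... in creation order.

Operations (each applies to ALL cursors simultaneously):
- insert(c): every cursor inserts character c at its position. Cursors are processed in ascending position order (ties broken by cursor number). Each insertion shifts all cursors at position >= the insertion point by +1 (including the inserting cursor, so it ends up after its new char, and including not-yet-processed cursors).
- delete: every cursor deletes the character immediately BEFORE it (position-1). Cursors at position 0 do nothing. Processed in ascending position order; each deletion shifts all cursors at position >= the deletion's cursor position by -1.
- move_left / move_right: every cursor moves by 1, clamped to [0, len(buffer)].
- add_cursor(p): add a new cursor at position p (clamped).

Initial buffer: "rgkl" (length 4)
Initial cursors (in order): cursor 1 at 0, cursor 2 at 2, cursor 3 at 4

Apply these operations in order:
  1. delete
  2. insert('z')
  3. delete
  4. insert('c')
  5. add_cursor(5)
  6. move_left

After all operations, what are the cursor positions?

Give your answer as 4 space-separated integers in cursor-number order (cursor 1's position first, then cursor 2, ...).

After op 1 (delete): buffer="rk" (len 2), cursors c1@0 c2@1 c3@2, authorship ..
After op 2 (insert('z')): buffer="zrzkz" (len 5), cursors c1@1 c2@3 c3@5, authorship 1.2.3
After op 3 (delete): buffer="rk" (len 2), cursors c1@0 c2@1 c3@2, authorship ..
After op 4 (insert('c')): buffer="crckc" (len 5), cursors c1@1 c2@3 c3@5, authorship 1.2.3
After op 5 (add_cursor(5)): buffer="crckc" (len 5), cursors c1@1 c2@3 c3@5 c4@5, authorship 1.2.3
After op 6 (move_left): buffer="crckc" (len 5), cursors c1@0 c2@2 c3@4 c4@4, authorship 1.2.3

Answer: 0 2 4 4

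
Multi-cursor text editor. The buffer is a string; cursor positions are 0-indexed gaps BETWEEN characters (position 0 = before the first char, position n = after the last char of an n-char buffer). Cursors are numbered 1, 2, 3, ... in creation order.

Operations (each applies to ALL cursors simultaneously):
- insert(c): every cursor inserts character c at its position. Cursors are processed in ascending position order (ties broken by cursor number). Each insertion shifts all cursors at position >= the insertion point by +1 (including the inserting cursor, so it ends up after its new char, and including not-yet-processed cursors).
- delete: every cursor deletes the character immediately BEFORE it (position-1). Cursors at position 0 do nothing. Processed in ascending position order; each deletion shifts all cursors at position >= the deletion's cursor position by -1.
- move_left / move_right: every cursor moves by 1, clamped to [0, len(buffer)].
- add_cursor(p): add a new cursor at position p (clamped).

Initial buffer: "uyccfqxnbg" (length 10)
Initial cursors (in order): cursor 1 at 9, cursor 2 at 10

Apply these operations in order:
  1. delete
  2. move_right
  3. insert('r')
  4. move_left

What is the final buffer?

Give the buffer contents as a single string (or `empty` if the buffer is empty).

Answer: uyccfqxnrr

Derivation:
After op 1 (delete): buffer="uyccfqxn" (len 8), cursors c1@8 c2@8, authorship ........
After op 2 (move_right): buffer="uyccfqxn" (len 8), cursors c1@8 c2@8, authorship ........
After op 3 (insert('r')): buffer="uyccfqxnrr" (len 10), cursors c1@10 c2@10, authorship ........12
After op 4 (move_left): buffer="uyccfqxnrr" (len 10), cursors c1@9 c2@9, authorship ........12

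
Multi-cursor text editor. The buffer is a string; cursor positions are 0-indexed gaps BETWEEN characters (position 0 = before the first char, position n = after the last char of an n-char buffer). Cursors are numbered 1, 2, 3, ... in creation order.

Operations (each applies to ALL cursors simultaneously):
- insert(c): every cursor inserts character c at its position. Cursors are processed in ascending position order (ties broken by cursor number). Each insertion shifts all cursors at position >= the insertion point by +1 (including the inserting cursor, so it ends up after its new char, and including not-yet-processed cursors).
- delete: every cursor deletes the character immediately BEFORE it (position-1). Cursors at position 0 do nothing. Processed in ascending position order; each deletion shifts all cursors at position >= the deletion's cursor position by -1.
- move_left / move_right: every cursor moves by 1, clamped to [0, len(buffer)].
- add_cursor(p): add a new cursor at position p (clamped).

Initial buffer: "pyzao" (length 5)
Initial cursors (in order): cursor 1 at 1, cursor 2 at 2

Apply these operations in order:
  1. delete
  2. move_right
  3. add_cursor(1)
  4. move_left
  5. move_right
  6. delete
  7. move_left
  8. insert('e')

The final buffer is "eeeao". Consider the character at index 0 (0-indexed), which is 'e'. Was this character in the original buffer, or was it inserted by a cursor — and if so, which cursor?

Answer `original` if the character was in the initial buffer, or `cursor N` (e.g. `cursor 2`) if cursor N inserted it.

Answer: cursor 1

Derivation:
After op 1 (delete): buffer="zao" (len 3), cursors c1@0 c2@0, authorship ...
After op 2 (move_right): buffer="zao" (len 3), cursors c1@1 c2@1, authorship ...
After op 3 (add_cursor(1)): buffer="zao" (len 3), cursors c1@1 c2@1 c3@1, authorship ...
After op 4 (move_left): buffer="zao" (len 3), cursors c1@0 c2@0 c3@0, authorship ...
After op 5 (move_right): buffer="zao" (len 3), cursors c1@1 c2@1 c3@1, authorship ...
After op 6 (delete): buffer="ao" (len 2), cursors c1@0 c2@0 c3@0, authorship ..
After op 7 (move_left): buffer="ao" (len 2), cursors c1@0 c2@0 c3@0, authorship ..
After op 8 (insert('e')): buffer="eeeao" (len 5), cursors c1@3 c2@3 c3@3, authorship 123..
Authorship (.=original, N=cursor N): 1 2 3 . .
Index 0: author = 1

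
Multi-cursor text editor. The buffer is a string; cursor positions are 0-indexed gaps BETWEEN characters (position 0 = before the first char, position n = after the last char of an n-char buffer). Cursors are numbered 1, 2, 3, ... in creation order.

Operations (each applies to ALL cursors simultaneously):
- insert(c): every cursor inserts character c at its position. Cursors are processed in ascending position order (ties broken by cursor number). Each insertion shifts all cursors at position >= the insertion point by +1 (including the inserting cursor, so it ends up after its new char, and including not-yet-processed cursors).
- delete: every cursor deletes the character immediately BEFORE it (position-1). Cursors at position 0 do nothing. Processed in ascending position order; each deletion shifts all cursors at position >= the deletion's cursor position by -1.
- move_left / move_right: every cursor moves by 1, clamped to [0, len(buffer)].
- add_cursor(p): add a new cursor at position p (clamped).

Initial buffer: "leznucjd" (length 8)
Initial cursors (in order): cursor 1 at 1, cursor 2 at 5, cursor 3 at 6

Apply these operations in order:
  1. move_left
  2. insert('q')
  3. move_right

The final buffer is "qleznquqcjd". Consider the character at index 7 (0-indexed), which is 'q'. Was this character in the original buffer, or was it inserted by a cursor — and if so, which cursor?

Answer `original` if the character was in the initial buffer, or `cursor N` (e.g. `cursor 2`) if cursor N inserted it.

After op 1 (move_left): buffer="leznucjd" (len 8), cursors c1@0 c2@4 c3@5, authorship ........
After op 2 (insert('q')): buffer="qleznquqcjd" (len 11), cursors c1@1 c2@6 c3@8, authorship 1....2.3...
After op 3 (move_right): buffer="qleznquqcjd" (len 11), cursors c1@2 c2@7 c3@9, authorship 1....2.3...
Authorship (.=original, N=cursor N): 1 . . . . 2 . 3 . . .
Index 7: author = 3

Answer: cursor 3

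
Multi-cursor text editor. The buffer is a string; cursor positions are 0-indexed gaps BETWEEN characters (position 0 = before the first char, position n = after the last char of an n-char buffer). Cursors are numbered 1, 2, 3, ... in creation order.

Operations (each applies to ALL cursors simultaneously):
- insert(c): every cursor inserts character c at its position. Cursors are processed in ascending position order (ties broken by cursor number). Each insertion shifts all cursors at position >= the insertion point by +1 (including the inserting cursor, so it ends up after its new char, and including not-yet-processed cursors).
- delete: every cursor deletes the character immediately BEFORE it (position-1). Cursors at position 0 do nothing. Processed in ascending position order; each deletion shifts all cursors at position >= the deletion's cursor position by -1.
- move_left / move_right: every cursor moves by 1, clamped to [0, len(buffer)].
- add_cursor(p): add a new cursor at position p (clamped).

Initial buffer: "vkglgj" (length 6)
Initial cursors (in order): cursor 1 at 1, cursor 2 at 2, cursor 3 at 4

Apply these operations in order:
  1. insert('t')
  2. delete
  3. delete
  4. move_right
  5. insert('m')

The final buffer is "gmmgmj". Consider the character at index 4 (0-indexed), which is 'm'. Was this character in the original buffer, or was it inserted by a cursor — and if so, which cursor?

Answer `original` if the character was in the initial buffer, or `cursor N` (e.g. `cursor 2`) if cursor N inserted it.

After op 1 (insert('t')): buffer="vtktgltgj" (len 9), cursors c1@2 c2@4 c3@7, authorship .1.2..3..
After op 2 (delete): buffer="vkglgj" (len 6), cursors c1@1 c2@2 c3@4, authorship ......
After op 3 (delete): buffer="ggj" (len 3), cursors c1@0 c2@0 c3@1, authorship ...
After op 4 (move_right): buffer="ggj" (len 3), cursors c1@1 c2@1 c3@2, authorship ...
After op 5 (insert('m')): buffer="gmmgmj" (len 6), cursors c1@3 c2@3 c3@5, authorship .12.3.
Authorship (.=original, N=cursor N): . 1 2 . 3 .
Index 4: author = 3

Answer: cursor 3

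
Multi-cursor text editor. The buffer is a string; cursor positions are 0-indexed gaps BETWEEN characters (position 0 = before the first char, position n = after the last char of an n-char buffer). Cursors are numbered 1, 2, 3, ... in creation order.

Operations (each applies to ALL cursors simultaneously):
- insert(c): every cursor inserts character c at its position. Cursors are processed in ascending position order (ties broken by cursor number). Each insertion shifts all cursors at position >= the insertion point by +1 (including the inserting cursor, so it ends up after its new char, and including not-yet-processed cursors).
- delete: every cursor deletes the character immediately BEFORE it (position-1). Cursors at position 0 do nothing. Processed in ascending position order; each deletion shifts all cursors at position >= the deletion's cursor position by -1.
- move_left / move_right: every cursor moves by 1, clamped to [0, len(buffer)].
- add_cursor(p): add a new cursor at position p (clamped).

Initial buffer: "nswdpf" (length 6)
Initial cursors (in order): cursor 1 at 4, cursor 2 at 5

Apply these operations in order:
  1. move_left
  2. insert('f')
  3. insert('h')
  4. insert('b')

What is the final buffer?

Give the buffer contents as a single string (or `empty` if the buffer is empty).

Answer: nswfhbdfhbpf

Derivation:
After op 1 (move_left): buffer="nswdpf" (len 6), cursors c1@3 c2@4, authorship ......
After op 2 (insert('f')): buffer="nswfdfpf" (len 8), cursors c1@4 c2@6, authorship ...1.2..
After op 3 (insert('h')): buffer="nswfhdfhpf" (len 10), cursors c1@5 c2@8, authorship ...11.22..
After op 4 (insert('b')): buffer="nswfhbdfhbpf" (len 12), cursors c1@6 c2@10, authorship ...111.222..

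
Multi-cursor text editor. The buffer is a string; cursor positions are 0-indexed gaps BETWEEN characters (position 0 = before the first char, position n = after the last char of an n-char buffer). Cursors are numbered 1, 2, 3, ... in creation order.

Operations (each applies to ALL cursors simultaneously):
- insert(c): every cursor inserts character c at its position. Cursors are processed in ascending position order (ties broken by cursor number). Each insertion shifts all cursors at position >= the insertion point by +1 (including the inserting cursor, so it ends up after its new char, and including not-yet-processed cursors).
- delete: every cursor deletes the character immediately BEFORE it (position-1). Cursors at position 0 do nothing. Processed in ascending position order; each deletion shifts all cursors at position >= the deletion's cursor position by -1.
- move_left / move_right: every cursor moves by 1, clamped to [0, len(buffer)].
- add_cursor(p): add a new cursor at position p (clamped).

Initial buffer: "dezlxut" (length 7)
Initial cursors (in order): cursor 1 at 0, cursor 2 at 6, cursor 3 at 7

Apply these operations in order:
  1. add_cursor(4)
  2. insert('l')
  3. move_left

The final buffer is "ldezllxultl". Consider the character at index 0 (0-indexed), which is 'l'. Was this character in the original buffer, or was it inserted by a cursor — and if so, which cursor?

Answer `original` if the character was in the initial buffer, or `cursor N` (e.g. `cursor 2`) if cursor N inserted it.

After op 1 (add_cursor(4)): buffer="dezlxut" (len 7), cursors c1@0 c4@4 c2@6 c3@7, authorship .......
After op 2 (insert('l')): buffer="ldezllxultl" (len 11), cursors c1@1 c4@6 c2@9 c3@11, authorship 1....4..2.3
After op 3 (move_left): buffer="ldezllxultl" (len 11), cursors c1@0 c4@5 c2@8 c3@10, authorship 1....4..2.3
Authorship (.=original, N=cursor N): 1 . . . . 4 . . 2 . 3
Index 0: author = 1

Answer: cursor 1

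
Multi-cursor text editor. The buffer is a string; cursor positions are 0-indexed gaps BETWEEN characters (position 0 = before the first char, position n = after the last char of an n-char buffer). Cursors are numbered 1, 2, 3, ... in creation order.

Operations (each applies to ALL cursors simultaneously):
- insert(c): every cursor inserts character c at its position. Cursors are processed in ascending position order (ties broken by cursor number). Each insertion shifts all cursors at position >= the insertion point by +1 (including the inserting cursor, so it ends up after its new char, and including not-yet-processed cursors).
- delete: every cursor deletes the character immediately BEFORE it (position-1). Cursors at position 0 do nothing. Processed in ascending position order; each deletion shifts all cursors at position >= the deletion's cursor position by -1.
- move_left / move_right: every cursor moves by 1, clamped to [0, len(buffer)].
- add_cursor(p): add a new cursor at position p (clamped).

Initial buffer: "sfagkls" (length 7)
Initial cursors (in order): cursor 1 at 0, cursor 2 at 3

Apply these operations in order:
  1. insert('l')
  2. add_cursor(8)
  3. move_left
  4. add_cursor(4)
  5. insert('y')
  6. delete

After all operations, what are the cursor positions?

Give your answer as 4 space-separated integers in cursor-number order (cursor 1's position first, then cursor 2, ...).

After op 1 (insert('l')): buffer="lsfalgkls" (len 9), cursors c1@1 c2@5, authorship 1...2....
After op 2 (add_cursor(8)): buffer="lsfalgkls" (len 9), cursors c1@1 c2@5 c3@8, authorship 1...2....
After op 3 (move_left): buffer="lsfalgkls" (len 9), cursors c1@0 c2@4 c3@7, authorship 1...2....
After op 4 (add_cursor(4)): buffer="lsfalgkls" (len 9), cursors c1@0 c2@4 c4@4 c3@7, authorship 1...2....
After op 5 (insert('y')): buffer="ylsfayylgkyls" (len 13), cursors c1@1 c2@7 c4@7 c3@11, authorship 11...242..3..
After op 6 (delete): buffer="lsfalgkls" (len 9), cursors c1@0 c2@4 c4@4 c3@7, authorship 1...2....

Answer: 0 4 7 4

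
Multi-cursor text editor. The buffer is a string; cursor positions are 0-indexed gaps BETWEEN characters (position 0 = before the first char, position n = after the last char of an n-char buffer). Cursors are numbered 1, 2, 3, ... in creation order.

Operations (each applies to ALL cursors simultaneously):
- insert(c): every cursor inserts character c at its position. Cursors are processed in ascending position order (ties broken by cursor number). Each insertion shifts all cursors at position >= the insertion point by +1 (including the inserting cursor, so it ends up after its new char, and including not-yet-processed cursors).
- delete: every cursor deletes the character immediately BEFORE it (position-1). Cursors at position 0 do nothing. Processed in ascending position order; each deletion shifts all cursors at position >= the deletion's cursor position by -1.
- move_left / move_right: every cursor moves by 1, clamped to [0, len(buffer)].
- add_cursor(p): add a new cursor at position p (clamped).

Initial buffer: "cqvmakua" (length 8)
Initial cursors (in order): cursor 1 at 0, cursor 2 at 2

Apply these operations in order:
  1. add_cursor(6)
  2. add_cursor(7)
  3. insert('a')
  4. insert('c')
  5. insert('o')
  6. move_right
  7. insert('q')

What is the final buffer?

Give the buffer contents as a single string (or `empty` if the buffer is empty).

Answer: acocqqacovqmakacouqacoaq

Derivation:
After op 1 (add_cursor(6)): buffer="cqvmakua" (len 8), cursors c1@0 c2@2 c3@6, authorship ........
After op 2 (add_cursor(7)): buffer="cqvmakua" (len 8), cursors c1@0 c2@2 c3@6 c4@7, authorship ........
After op 3 (insert('a')): buffer="acqavmakauaa" (len 12), cursors c1@1 c2@4 c3@9 c4@11, authorship 1..2....3.4.
After op 4 (insert('c')): buffer="accqacvmakacuaca" (len 16), cursors c1@2 c2@6 c3@12 c4@15, authorship 11..22....33.44.
After op 5 (insert('o')): buffer="acocqacovmakacouacoa" (len 20), cursors c1@3 c2@8 c3@15 c4@19, authorship 111..222....333.444.
After op 6 (move_right): buffer="acocqacovmakacouacoa" (len 20), cursors c1@4 c2@9 c3@16 c4@20, authorship 111..222....333.444.
After op 7 (insert('q')): buffer="acocqqacovqmakacouqacoaq" (len 24), cursors c1@5 c2@11 c3@19 c4@24, authorship 111.1.222.2...333.3444.4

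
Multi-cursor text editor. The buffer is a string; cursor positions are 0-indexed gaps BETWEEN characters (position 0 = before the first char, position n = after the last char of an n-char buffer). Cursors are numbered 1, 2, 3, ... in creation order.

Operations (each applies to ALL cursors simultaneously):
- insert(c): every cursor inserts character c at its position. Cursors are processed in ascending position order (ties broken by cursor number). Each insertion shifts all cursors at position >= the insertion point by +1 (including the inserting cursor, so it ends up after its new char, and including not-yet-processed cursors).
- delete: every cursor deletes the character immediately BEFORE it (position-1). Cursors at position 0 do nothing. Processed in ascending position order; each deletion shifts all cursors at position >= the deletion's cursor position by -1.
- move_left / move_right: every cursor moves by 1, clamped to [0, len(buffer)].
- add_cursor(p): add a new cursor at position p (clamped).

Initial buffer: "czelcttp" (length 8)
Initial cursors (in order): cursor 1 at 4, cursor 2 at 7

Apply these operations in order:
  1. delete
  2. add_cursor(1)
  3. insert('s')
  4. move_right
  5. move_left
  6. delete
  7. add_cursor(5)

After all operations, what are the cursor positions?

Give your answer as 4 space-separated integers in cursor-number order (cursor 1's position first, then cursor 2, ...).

Answer: 3 5 1 5

Derivation:
After op 1 (delete): buffer="czectp" (len 6), cursors c1@3 c2@5, authorship ......
After op 2 (add_cursor(1)): buffer="czectp" (len 6), cursors c3@1 c1@3 c2@5, authorship ......
After op 3 (insert('s')): buffer="cszesctsp" (len 9), cursors c3@2 c1@5 c2@8, authorship .3..1..2.
After op 4 (move_right): buffer="cszesctsp" (len 9), cursors c3@3 c1@6 c2@9, authorship .3..1..2.
After op 5 (move_left): buffer="cszesctsp" (len 9), cursors c3@2 c1@5 c2@8, authorship .3..1..2.
After op 6 (delete): buffer="czectp" (len 6), cursors c3@1 c1@3 c2@5, authorship ......
After op 7 (add_cursor(5)): buffer="czectp" (len 6), cursors c3@1 c1@3 c2@5 c4@5, authorship ......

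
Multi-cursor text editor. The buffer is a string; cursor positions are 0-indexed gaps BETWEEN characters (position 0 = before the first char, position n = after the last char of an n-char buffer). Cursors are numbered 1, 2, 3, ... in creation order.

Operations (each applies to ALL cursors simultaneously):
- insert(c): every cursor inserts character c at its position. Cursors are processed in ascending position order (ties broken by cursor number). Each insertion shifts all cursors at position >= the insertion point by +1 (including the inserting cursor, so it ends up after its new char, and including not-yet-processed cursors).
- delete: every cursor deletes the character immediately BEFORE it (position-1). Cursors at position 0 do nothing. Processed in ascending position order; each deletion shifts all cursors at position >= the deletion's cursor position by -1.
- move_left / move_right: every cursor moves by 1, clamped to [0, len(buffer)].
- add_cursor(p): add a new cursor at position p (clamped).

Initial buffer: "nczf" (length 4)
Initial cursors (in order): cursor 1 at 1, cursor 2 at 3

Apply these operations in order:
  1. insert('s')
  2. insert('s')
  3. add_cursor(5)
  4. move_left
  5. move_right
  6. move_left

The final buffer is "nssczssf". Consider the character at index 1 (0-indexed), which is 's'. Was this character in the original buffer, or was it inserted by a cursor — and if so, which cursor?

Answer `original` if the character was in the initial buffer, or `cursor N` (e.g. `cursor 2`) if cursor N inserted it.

After op 1 (insert('s')): buffer="nsczsf" (len 6), cursors c1@2 c2@5, authorship .1..2.
After op 2 (insert('s')): buffer="nssczssf" (len 8), cursors c1@3 c2@7, authorship .11..22.
After op 3 (add_cursor(5)): buffer="nssczssf" (len 8), cursors c1@3 c3@5 c2@7, authorship .11..22.
After op 4 (move_left): buffer="nssczssf" (len 8), cursors c1@2 c3@4 c2@6, authorship .11..22.
After op 5 (move_right): buffer="nssczssf" (len 8), cursors c1@3 c3@5 c2@7, authorship .11..22.
After op 6 (move_left): buffer="nssczssf" (len 8), cursors c1@2 c3@4 c2@6, authorship .11..22.
Authorship (.=original, N=cursor N): . 1 1 . . 2 2 .
Index 1: author = 1

Answer: cursor 1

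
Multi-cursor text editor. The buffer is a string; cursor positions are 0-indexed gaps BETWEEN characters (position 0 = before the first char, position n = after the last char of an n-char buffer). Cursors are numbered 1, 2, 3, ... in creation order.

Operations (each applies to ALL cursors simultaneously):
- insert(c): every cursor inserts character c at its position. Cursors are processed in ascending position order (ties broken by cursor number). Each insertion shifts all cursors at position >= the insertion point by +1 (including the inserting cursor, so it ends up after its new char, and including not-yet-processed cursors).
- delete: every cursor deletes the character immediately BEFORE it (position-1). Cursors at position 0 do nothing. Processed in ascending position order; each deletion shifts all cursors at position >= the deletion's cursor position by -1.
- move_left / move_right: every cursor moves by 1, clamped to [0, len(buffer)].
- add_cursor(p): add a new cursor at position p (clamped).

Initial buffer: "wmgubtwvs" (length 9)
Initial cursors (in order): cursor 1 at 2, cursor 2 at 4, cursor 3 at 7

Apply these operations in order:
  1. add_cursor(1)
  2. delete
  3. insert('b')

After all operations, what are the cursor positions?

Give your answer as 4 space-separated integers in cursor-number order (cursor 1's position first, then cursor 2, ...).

After op 1 (add_cursor(1)): buffer="wmgubtwvs" (len 9), cursors c4@1 c1@2 c2@4 c3@7, authorship .........
After op 2 (delete): buffer="gbtvs" (len 5), cursors c1@0 c4@0 c2@1 c3@3, authorship .....
After op 3 (insert('b')): buffer="bbgbbtbvs" (len 9), cursors c1@2 c4@2 c2@4 c3@7, authorship 14.2..3..

Answer: 2 4 7 2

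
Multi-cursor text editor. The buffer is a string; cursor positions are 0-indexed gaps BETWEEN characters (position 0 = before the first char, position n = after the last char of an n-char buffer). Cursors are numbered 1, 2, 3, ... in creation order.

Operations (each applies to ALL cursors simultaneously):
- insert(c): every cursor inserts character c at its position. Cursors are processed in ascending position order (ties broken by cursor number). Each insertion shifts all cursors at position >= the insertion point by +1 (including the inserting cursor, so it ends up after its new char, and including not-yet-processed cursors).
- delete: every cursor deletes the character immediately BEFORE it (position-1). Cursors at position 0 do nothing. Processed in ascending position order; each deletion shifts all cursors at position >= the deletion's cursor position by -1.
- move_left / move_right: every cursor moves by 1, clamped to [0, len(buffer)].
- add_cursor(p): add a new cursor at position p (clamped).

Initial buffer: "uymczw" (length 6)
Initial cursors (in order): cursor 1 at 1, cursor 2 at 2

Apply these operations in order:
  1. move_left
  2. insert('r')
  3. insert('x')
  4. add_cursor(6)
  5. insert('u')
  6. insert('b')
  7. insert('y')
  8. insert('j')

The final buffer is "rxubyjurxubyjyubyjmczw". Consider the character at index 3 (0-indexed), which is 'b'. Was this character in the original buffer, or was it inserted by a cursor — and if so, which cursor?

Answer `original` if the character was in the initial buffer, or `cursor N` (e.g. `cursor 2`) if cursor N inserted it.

Answer: cursor 1

Derivation:
After op 1 (move_left): buffer="uymczw" (len 6), cursors c1@0 c2@1, authorship ......
After op 2 (insert('r')): buffer="rurymczw" (len 8), cursors c1@1 c2@3, authorship 1.2.....
After op 3 (insert('x')): buffer="rxurxymczw" (len 10), cursors c1@2 c2@5, authorship 11.22.....
After op 4 (add_cursor(6)): buffer="rxurxymczw" (len 10), cursors c1@2 c2@5 c3@6, authorship 11.22.....
After op 5 (insert('u')): buffer="rxuurxuyumczw" (len 13), cursors c1@3 c2@7 c3@9, authorship 111.222.3....
After op 6 (insert('b')): buffer="rxuburxubyubmczw" (len 16), cursors c1@4 c2@9 c3@12, authorship 1111.2222.33....
After op 7 (insert('y')): buffer="rxubyurxubyyubymczw" (len 19), cursors c1@5 c2@11 c3@15, authorship 11111.22222.333....
After op 8 (insert('j')): buffer="rxubyjurxubyjyubyjmczw" (len 22), cursors c1@6 c2@13 c3@18, authorship 111111.222222.3333....
Authorship (.=original, N=cursor N): 1 1 1 1 1 1 . 2 2 2 2 2 2 . 3 3 3 3 . . . .
Index 3: author = 1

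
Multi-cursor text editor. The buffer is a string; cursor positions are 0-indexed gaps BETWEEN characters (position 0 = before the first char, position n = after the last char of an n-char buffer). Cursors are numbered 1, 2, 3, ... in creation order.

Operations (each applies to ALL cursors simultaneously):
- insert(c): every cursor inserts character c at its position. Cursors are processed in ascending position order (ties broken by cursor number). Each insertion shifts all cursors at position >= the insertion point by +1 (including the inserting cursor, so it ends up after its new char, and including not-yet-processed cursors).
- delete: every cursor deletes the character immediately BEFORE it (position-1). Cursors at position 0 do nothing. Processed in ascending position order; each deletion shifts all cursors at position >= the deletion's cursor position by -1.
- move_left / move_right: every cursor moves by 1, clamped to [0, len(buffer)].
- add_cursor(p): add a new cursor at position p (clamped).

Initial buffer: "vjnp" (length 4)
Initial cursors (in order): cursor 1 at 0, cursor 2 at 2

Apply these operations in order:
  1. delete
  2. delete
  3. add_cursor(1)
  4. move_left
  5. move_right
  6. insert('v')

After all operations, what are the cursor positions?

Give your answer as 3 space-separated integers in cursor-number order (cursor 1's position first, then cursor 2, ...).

After op 1 (delete): buffer="vnp" (len 3), cursors c1@0 c2@1, authorship ...
After op 2 (delete): buffer="np" (len 2), cursors c1@0 c2@0, authorship ..
After op 3 (add_cursor(1)): buffer="np" (len 2), cursors c1@0 c2@0 c3@1, authorship ..
After op 4 (move_left): buffer="np" (len 2), cursors c1@0 c2@0 c3@0, authorship ..
After op 5 (move_right): buffer="np" (len 2), cursors c1@1 c2@1 c3@1, authorship ..
After op 6 (insert('v')): buffer="nvvvp" (len 5), cursors c1@4 c2@4 c3@4, authorship .123.

Answer: 4 4 4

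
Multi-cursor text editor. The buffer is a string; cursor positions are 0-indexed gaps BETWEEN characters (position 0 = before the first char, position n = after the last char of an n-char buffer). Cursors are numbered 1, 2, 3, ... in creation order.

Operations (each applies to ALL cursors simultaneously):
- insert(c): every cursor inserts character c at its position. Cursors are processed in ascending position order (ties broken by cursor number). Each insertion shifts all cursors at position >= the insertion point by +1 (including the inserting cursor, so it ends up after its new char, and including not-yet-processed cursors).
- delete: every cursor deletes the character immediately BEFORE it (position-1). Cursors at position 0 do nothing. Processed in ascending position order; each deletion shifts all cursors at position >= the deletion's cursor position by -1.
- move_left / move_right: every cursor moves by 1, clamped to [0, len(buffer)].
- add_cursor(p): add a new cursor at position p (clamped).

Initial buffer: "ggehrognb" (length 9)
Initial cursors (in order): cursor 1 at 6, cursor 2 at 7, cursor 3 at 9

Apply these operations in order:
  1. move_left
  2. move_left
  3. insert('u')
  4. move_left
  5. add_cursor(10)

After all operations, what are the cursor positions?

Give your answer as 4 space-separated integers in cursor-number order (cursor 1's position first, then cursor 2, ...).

Answer: 4 6 9 10

Derivation:
After op 1 (move_left): buffer="ggehrognb" (len 9), cursors c1@5 c2@6 c3@8, authorship .........
After op 2 (move_left): buffer="ggehrognb" (len 9), cursors c1@4 c2@5 c3@7, authorship .........
After op 3 (insert('u')): buffer="ggehuruogunb" (len 12), cursors c1@5 c2@7 c3@10, authorship ....1.2..3..
After op 4 (move_left): buffer="ggehuruogunb" (len 12), cursors c1@4 c2@6 c3@9, authorship ....1.2..3..
After op 5 (add_cursor(10)): buffer="ggehuruogunb" (len 12), cursors c1@4 c2@6 c3@9 c4@10, authorship ....1.2..3..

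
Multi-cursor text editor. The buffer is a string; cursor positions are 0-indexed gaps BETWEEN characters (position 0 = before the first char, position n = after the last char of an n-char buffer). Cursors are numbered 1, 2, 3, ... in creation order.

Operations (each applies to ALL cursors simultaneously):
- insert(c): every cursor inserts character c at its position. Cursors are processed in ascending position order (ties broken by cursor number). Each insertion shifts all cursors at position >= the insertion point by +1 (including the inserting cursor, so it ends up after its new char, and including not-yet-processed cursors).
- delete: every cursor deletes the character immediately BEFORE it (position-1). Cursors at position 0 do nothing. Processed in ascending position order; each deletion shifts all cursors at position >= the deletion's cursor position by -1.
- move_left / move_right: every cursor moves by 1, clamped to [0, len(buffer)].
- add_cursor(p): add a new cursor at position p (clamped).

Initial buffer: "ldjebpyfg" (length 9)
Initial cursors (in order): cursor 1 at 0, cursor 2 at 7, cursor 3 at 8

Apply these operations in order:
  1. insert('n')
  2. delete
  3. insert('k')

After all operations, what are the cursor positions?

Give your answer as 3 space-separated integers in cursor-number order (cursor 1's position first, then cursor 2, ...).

Answer: 1 9 11

Derivation:
After op 1 (insert('n')): buffer="nldjebpynfng" (len 12), cursors c1@1 c2@9 c3@11, authorship 1.......2.3.
After op 2 (delete): buffer="ldjebpyfg" (len 9), cursors c1@0 c2@7 c3@8, authorship .........
After op 3 (insert('k')): buffer="kldjebpykfkg" (len 12), cursors c1@1 c2@9 c3@11, authorship 1.......2.3.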